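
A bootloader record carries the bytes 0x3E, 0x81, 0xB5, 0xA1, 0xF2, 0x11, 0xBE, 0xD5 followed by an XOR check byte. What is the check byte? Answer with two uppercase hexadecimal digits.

23

XOR the bytes together:
  start with 0x3E
  0x3E ⊕ 0x81 = 0xBF
  0xBF ⊕ 0xB5 = 0x0A
  0x0A ⊕ 0xA1 = 0xAB
  0xAB ⊕ 0xF2 = 0x59
  0x59 ⊕ 0x11 = 0x48
  0x48 ⊕ 0xBE = 0xF6
  0xF6 ⊕ 0xD5 = 0x23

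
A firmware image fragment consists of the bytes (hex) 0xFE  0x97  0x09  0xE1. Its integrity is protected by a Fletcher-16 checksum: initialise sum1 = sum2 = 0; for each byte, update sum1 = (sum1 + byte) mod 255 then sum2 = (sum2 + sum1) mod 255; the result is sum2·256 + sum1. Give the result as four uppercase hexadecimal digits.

B681

Running sums (mod 255):
  after byte 0 (0xFE): sum1=254, sum2=254
  after byte 1 (0x97): sum1=150, sum2=149
  after byte 2 (0x09): sum1=159, sum2=53
  after byte 3 (0xE1): sum1=129, sum2=182
Checksum = sum2·256 + sum1 = 182·256 + 129 = 46721 = 0xB681.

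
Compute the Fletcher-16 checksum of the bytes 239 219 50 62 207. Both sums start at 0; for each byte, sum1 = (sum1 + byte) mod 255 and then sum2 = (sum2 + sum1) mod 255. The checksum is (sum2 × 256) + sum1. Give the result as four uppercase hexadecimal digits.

Running sums (mod 255):
  after byte 0 (239): sum1=239, sum2=239
  after byte 1 (219): sum1=203, sum2=187
  after byte 2 (50): sum1=253, sum2=185
  after byte 3 (62): sum1=60, sum2=245
  after byte 4 (207): sum1=12, sum2=2
Checksum = sum2·256 + sum1 = 2·256 + 12 = 524 = 0x020C.

020C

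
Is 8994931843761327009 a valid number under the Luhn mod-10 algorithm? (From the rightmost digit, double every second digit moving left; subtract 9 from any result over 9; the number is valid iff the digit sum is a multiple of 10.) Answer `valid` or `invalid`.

From the right, keep odd positions and double even positions (subtract 9 from any doubled value over 9):
  doubled (positions 2,4,...): 0 5 6 3 6 7 6 8 9 → sum 50
  kept (positions 1,3,...): 9 0 2 1 7 4 1 9 9 8 → sum 50
Total = 100.
100 mod 10 = 0, so the number is valid.

valid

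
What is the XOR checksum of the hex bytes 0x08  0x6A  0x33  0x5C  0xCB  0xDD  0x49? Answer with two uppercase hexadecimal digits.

52

XOR the bytes together:
  start with 0x08
  0x08 ⊕ 0x6A = 0x62
  0x62 ⊕ 0x33 = 0x51
  0x51 ⊕ 0x5C = 0x0D
  0x0D ⊕ 0xCB = 0xC6
  0xC6 ⊕ 0xDD = 0x1B
  0x1B ⊕ 0x49 = 0x52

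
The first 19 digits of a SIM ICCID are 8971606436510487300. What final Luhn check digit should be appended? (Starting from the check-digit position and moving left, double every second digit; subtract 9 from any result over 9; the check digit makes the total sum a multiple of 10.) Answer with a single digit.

0

Partial digits right→left: 0 0 3 7 8 4 0 1 5 6 3 4 6 0 6 1 7 9 8
Double every second digit counting from the check-digit position (so the 1st, 3rd, 5th, ... of the partial from the right).
  doubled (with −9 where >9): 0 6 7 0 1 6 3 3 5 7 → sum 38
  kept as-is: 0 7 4 1 6 4 0 1 9 → sum 32
Total = 38 + 32 = 70.
Check digit = (10 − (70 mod 10)) mod 10 = 0.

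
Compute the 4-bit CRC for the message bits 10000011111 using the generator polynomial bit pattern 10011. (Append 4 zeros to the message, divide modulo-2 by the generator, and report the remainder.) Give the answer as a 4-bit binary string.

1110

Append 4 zeros: 100000111110000. Divide by 10011 (XOR where the leading bit is 1):
  pos 0: 10000 XOR 10011 = 00011
  pos 3: 11011 XOR 10011 = 01000
  pos 4: 10001 XOR 10011 = 00010
  pos 7: 10110 XOR 10011 = 00101
  pos 9: 10100 XOR 10011 = 00111
Remainder (last 4 bits) = 1110. This is the CRC / FCS.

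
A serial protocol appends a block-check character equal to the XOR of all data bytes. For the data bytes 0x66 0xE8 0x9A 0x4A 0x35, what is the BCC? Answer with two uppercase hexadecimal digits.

6B

XOR the bytes together:
  start with 0x66
  0x66 ⊕ 0xE8 = 0x8E
  0x8E ⊕ 0x9A = 0x14
  0x14 ⊕ 0x4A = 0x5E
  0x5E ⊕ 0x35 = 0x6B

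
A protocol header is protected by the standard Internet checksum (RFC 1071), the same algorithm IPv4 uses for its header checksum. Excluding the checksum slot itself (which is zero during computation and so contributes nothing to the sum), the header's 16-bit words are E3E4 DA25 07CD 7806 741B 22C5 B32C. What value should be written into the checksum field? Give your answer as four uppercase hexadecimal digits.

One's-complement addition (fold any carry out of bit 15 back into bit 0):
  0xE3E4 + 0xDA25 = 0x1BE09 → wrap carry → 0xBE0A
  0xBE0A + 0x07CD = 0x0C5D7
  0xC5D7 + 0x7806 = 0x13DDD → wrap carry → 0x3DDE
  0x3DDE + 0x741B = 0x0B1F9
  0xB1F9 + 0x22C5 = 0x0D4BE
  0xD4BE + 0xB32C = 0x187EA → wrap carry → 0x87EB
One's-complement sum = 0x87EB.
Checksum = ~0x87EB & 0xFFFF = 0x7814.

7814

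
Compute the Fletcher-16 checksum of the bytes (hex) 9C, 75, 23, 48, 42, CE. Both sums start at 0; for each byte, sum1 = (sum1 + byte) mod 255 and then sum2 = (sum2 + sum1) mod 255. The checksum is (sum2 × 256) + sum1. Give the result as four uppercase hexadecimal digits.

AF8E

Running sums (mod 255):
  after byte 0 (9C): sum1=156, sum2=156
  after byte 1 (75): sum1=18, sum2=174
  after byte 2 (23): sum1=53, sum2=227
  after byte 3 (48): sum1=125, sum2=97
  after byte 4 (42): sum1=191, sum2=33
  after byte 5 (CE): sum1=142, sum2=175
Checksum = sum2·256 + sum1 = 175·256 + 142 = 44942 = 0xAF8E.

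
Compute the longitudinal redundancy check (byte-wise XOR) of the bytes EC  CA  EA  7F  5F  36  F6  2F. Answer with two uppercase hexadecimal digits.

03

XOR the bytes together:
  start with 0xEC
  0xEC ⊕ 0xCA = 0x26
  0x26 ⊕ 0xEA = 0xCC
  0xCC ⊕ 0x7F = 0xB3
  0xB3 ⊕ 0x5F = 0xEC
  0xEC ⊕ 0x36 = 0xDA
  0xDA ⊕ 0xF6 = 0x2C
  0x2C ⊕ 0x2F = 0x03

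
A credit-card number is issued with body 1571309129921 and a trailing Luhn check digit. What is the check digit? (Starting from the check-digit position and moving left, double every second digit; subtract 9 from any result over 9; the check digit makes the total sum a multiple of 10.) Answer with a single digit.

Partial digits right→left: 1 2 9 9 2 1 9 0 3 1 7 5 1
Double every second digit counting from the check-digit position (so the 1st, 3rd, 5th, ... of the partial from the right).
  doubled (with −9 where >9): 2 9 4 9 6 5 2 → sum 37
  kept as-is: 2 9 1 0 1 5 → sum 18
Total = 37 + 18 = 55.
Check digit = (10 − (55 mod 10)) mod 10 = 5.

5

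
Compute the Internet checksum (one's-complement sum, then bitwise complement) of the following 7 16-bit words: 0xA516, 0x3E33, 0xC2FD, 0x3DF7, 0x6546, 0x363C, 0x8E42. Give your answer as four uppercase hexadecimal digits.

F1FB

One's-complement addition (fold any carry out of bit 15 back into bit 0):
  0xA516 + 0x3E33 = 0x0E349
  0xE349 + 0xC2FD = 0x1A646 → wrap carry → 0xA647
  0xA647 + 0x3DF7 = 0x0E43E
  0xE43E + 0x6546 = 0x14984 → wrap carry → 0x4985
  0x4985 + 0x363C = 0x07FC1
  0x7FC1 + 0x8E42 = 0x10E03 → wrap carry → 0x0E04
One's-complement sum = 0x0E04.
Checksum = ~0x0E04 & 0xFFFF = 0xF1FB.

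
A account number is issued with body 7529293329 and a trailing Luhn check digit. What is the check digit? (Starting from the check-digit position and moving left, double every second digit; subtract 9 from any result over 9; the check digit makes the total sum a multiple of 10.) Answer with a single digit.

Partial digits right→left: 9 2 3 3 9 2 9 2 5 7
Double every second digit counting from the check-digit position (so the 1st, 3rd, 5th, ... of the partial from the right).
  doubled (with −9 where >9): 9 6 9 9 1 → sum 34
  kept as-is: 2 3 2 2 7 → sum 16
Total = 34 + 16 = 50.
Check digit = (10 − (50 mod 10)) mod 10 = 0.

0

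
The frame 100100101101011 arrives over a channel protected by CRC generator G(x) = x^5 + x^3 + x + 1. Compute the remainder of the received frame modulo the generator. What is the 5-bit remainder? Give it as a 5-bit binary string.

00000

Modulo-2 division of 100100101101011 by 101011:
  pos 0: 100100 XOR 101011 = 001111
  pos 2: 111110 XOR 101011 = 010101
  pos 3: 101011 XOR 101011 = 000000
  pos 9: 101011 XOR 101011 = 000000
Remainder = 00000 (zero — the frame passes the CRC check).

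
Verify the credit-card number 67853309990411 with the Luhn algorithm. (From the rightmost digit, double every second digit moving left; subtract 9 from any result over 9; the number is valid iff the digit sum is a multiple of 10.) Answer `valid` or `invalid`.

invalid

From the right, keep odd positions and double even positions (subtract 9 from any doubled value over 9):
  doubled (positions 2,4,...): 2 0 9 0 6 7 3 → sum 27
  kept (positions 1,3,...): 1 4 9 9 3 5 7 → sum 38
Total = 65.
65 mod 10 = 5, so the number is invalid.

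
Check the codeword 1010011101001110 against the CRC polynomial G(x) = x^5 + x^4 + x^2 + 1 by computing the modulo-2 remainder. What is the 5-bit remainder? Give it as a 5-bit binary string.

10101

Modulo-2 division of 1010011101001110 by 110101:
  pos 0: 101001 XOR 110101 = 011100
  pos 1: 111001 XOR 110101 = 001100
  pos 3: 110010 XOR 110101 = 000111
  pos 6: 111100 XOR 110101 = 001001
  pos 8: 100111 XOR 110101 = 010010
  pos 9: 100101 XOR 110101 = 010000
  pos 10: 100000 XOR 110101 = 010101
Remainder = 10101 (nonzero — an error is detected).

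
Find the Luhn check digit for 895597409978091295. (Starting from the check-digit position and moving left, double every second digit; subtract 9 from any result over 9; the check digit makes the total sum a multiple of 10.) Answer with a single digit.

Partial digits right→left: 5 9 2 1 9 0 8 7 9 9 0 4 7 9 5 5 9 8
Double every second digit counting from the check-digit position (so the 1st, 3rd, 5th, ... of the partial from the right).
  doubled (with −9 where >9): 1 4 9 7 9 0 5 1 9 → sum 45
  kept as-is: 9 1 0 7 9 4 9 5 8 → sum 52
Total = 45 + 52 = 97.
Check digit = (10 − (97 mod 10)) mod 10 = 3.

3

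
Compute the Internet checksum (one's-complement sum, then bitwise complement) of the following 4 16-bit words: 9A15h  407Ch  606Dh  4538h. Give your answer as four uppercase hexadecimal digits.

One's-complement addition (fold any carry out of bit 15 back into bit 0):
  0x9A15 + 0x407C = 0x0DA91
  0xDA91 + 0x606D = 0x13AFE → wrap carry → 0x3AFF
  0x3AFF + 0x4538 = 0x08037
One's-complement sum = 0x8037.
Checksum = ~0x8037 & 0xFFFF = 0x7FC8.

7FC8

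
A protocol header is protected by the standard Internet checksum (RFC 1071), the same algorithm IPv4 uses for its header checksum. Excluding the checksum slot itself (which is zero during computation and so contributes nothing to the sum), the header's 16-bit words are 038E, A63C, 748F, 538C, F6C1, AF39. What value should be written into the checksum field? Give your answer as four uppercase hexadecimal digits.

One's-complement addition (fold any carry out of bit 15 back into bit 0):
  0x038E + 0xA63C = 0x0A9CA
  0xA9CA + 0x748F = 0x11E59 → wrap carry → 0x1E5A
  0x1E5A + 0x538C = 0x071E6
  0x71E6 + 0xF6C1 = 0x168A7 → wrap carry → 0x68A8
  0x68A8 + 0xAF39 = 0x117E1 → wrap carry → 0x17E2
One's-complement sum = 0x17E2.
Checksum = ~0x17E2 & 0xFFFF = 0xE81D.

E81D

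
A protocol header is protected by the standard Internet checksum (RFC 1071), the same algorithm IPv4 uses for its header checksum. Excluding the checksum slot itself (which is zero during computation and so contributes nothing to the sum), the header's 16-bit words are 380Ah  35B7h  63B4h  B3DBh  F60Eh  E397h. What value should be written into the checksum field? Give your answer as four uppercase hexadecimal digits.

A107

One's-complement addition (fold any carry out of bit 15 back into bit 0):
  0x380A + 0x35B7 = 0x06DC1
  0x6DC1 + 0x63B4 = 0x0D175
  0xD175 + 0xB3DB = 0x18550 → wrap carry → 0x8551
  0x8551 + 0xF60E = 0x17B5F → wrap carry → 0x7B60
  0x7B60 + 0xE397 = 0x15EF7 → wrap carry → 0x5EF8
One's-complement sum = 0x5EF8.
Checksum = ~0x5EF8 & 0xFFFF = 0xA107.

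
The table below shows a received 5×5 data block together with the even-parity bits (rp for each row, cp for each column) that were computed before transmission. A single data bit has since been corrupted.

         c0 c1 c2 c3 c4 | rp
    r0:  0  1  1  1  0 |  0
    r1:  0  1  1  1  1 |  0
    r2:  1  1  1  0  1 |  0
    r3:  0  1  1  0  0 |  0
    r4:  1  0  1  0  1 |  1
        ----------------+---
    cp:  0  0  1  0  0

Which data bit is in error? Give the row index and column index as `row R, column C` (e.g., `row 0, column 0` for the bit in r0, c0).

Recompute each row's even parity and compare to rp:
  r0: data parity 1, sent rp 0 → mismatch
  r1: data parity 0, sent rp 0 → ok
  r2: data parity 0, sent rp 0 → ok
  r3: data parity 0, sent rp 0 → ok
  r4: data parity 1, sent rp 1 → ok
Recompute each column's even parity and compare to cp:
  c0: data parity 0, sent cp 0 → ok
  c1: data parity 0, sent cp 0 → ok
  c2: data parity 1, sent cp 1 → ok
  c3: data parity 0, sent cp 0 → ok
  c4: data parity 1, sent cp 0 → mismatch
Exactly one row (r0) and one column (c4) fail → the flipped bit is at their intersection.

row 0, column 4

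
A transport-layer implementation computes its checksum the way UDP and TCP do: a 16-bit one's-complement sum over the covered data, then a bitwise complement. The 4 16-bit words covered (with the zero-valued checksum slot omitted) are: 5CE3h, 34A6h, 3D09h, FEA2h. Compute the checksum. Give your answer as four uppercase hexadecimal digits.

One's-complement addition (fold any carry out of bit 15 back into bit 0):
  0x5CE3 + 0x34A6 = 0x09189
  0x9189 + 0x3D09 = 0x0CE92
  0xCE92 + 0xFEA2 = 0x1CD34 → wrap carry → 0xCD35
One's-complement sum = 0xCD35.
Checksum = ~0xCD35 & 0xFFFF = 0x32CA.

32CA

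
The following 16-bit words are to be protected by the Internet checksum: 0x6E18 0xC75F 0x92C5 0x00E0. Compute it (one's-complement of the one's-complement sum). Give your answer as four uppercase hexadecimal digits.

36E2

One's-complement addition (fold any carry out of bit 15 back into bit 0):
  0x6E18 + 0xC75F = 0x13577 → wrap carry → 0x3578
  0x3578 + 0x92C5 = 0x0C83D
  0xC83D + 0x00E0 = 0x0C91D
One's-complement sum = 0xC91D.
Checksum = ~0xC91D & 0xFFFF = 0x36E2.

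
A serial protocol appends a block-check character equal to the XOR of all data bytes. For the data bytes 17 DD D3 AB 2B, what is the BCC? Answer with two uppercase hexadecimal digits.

99

XOR the bytes together:
  start with 0x17
  0x17 ⊕ 0xDD = 0xCA
  0xCA ⊕ 0xD3 = 0x19
  0x19 ⊕ 0xAB = 0xB2
  0xB2 ⊕ 0x2B = 0x99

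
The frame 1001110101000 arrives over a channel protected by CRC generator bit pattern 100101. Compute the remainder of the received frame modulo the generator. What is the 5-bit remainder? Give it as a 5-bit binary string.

00000

Modulo-2 division of 1001110101000 by 100101:
  pos 0: 100111 XOR 100101 = 000010
  pos 4: 100101 XOR 100101 = 000000
Remainder = 00000 (zero — the frame passes the CRC check).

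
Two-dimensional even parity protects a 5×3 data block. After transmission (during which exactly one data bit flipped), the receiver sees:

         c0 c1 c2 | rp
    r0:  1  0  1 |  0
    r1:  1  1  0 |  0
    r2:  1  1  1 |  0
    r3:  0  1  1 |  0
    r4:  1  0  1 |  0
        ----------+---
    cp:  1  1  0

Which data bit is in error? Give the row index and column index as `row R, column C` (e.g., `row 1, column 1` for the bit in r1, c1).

Recompute each row's even parity and compare to rp:
  r0: data parity 0, sent rp 0 → ok
  r1: data parity 0, sent rp 0 → ok
  r2: data parity 1, sent rp 0 → mismatch
  r3: data parity 0, sent rp 0 → ok
  r4: data parity 0, sent rp 0 → ok
Recompute each column's even parity and compare to cp:
  c0: data parity 0, sent cp 1 → mismatch
  c1: data parity 1, sent cp 1 → ok
  c2: data parity 0, sent cp 0 → ok
Exactly one row (r2) and one column (c0) fail → the flipped bit is at their intersection.

row 2, column 0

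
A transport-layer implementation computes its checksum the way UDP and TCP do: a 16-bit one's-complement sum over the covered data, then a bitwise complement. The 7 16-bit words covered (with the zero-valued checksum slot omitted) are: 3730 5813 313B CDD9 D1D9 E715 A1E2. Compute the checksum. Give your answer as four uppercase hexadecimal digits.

16D5

One's-complement addition (fold any carry out of bit 15 back into bit 0):
  0x3730 + 0x5813 = 0x08F43
  0x8F43 + 0x313B = 0x0C07E
  0xC07E + 0xCDD9 = 0x18E57 → wrap carry → 0x8E58
  0x8E58 + 0xD1D9 = 0x16031 → wrap carry → 0x6032
  0x6032 + 0xE715 = 0x14747 → wrap carry → 0x4748
  0x4748 + 0xA1E2 = 0x0E92A
One's-complement sum = 0xE92A.
Checksum = ~0xE92A & 0xFFFF = 0x16D5.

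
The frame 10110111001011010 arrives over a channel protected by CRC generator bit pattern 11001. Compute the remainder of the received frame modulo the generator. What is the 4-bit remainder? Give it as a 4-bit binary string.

Modulo-2 division of 10110111001011010 by 11001:
  pos 0: 10110 XOR 11001 = 01111
  pos 1: 11111 XOR 11001 = 00110
  pos 3: 11011 XOR 11001 = 00010
  pos 6: 10001 XOR 11001 = 01000
  pos 7: 10000 XOR 11001 = 01001
  pos 8: 10011 XOR 11001 = 01010
  pos 9: 10101 XOR 11001 = 01100
  pos 10: 11000 XOR 11001 = 00001
Remainder = 0110 (nonzero — an error is detected).

0110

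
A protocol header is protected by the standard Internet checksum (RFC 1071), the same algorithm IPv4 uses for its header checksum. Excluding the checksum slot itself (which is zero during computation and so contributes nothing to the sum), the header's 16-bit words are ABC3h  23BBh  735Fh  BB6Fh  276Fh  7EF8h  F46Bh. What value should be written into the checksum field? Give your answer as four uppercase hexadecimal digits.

66DE

One's-complement addition (fold any carry out of bit 15 back into bit 0):
  0xABC3 + 0x23BB = 0x0CF7E
  0xCF7E + 0x735F = 0x142DD → wrap carry → 0x42DE
  0x42DE + 0xBB6F = 0x0FE4D
  0xFE4D + 0x276F = 0x125BC → wrap carry → 0x25BD
  0x25BD + 0x7EF8 = 0x0A4B5
  0xA4B5 + 0xF46B = 0x19920 → wrap carry → 0x9921
One's-complement sum = 0x9921.
Checksum = ~0x9921 & 0xFFFF = 0x66DE.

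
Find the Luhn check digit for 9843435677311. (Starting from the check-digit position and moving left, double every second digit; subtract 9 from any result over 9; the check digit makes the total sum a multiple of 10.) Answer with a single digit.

Partial digits right→left: 1 1 3 7 7 6 5 3 4 3 4 8 9
Double every second digit counting from the check-digit position (so the 1st, 3rd, 5th, ... of the partial from the right).
  doubled (with −9 where >9): 2 6 5 1 8 8 9 → sum 39
  kept as-is: 1 7 6 3 3 8 → sum 28
Total = 39 + 28 = 67.
Check digit = (10 − (67 mod 10)) mod 10 = 3.

3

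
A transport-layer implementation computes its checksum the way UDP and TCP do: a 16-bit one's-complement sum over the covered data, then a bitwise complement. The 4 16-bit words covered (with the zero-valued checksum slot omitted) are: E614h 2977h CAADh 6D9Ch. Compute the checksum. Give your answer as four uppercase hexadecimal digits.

One's-complement addition (fold any carry out of bit 15 back into bit 0):
  0xE614 + 0x2977 = 0x10F8B → wrap carry → 0x0F8C
  0x0F8C + 0xCAAD = 0x0DA39
  0xDA39 + 0x6D9C = 0x147D5 → wrap carry → 0x47D6
One's-complement sum = 0x47D6.
Checksum = ~0x47D6 & 0xFFFF = 0xB829.

B829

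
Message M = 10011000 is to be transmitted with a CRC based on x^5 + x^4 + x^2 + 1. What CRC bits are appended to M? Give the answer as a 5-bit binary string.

Append 5 zeros: 1001100000000. Divide by 110101 (XOR where the leading bit is 1):
  pos 0: 100110 XOR 110101 = 010011
  pos 1: 100110 XOR 110101 = 010011
  pos 2: 100110 XOR 110101 = 010011
  pos 3: 100110 XOR 110101 = 010011
  pos 4: 100110 XOR 110101 = 010011
  pos 5: 100110 XOR 110101 = 010011
  pos 6: 100110 XOR 110101 = 010011
  pos 7: 100110 XOR 110101 = 010011
Remainder (last 5 bits) = 10011. This is the CRC / FCS.

10011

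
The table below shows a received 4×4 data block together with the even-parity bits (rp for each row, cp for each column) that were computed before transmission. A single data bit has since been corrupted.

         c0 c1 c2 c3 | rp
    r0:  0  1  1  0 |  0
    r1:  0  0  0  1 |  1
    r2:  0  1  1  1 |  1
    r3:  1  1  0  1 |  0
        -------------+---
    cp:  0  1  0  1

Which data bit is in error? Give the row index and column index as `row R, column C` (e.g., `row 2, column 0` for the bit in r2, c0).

row 3, column 0

Recompute each row's even parity and compare to rp:
  r0: data parity 0, sent rp 0 → ok
  r1: data parity 1, sent rp 1 → ok
  r2: data parity 1, sent rp 1 → ok
  r3: data parity 1, sent rp 0 → mismatch
Recompute each column's even parity and compare to cp:
  c0: data parity 1, sent cp 0 → mismatch
  c1: data parity 1, sent cp 1 → ok
  c2: data parity 0, sent cp 0 → ok
  c3: data parity 1, sent cp 1 → ok
Exactly one row (r3) and one column (c0) fail → the flipped bit is at their intersection.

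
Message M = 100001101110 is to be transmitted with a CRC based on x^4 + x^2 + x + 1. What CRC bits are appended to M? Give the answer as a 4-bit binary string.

1010

Append 4 zeros: 1000011011100000. Divide by 10111 (XOR where the leading bit is 1):
  pos 0: 10000 XOR 10111 = 00111
  pos 2: 11111 XOR 10111 = 01000
  pos 3: 10000 XOR 10111 = 00111
  pos 5: 11111 XOR 10111 = 01000
  pos 6: 10001 XOR 10111 = 00110
  pos 8: 11000 XOR 10111 = 01111
  pos 9: 11110 XOR 10111 = 01001
  pos 10: 10010 XOR 10111 = 00101
Remainder (last 4 bits) = 1010. This is the CRC / FCS.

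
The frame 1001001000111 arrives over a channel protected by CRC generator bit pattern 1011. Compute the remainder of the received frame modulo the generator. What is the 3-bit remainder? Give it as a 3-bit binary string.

001

Modulo-2 division of 1001001000111 by 1011:
  pos 0: 1001 XOR 1011 = 0010
  pos 2: 1000 XOR 1011 = 0011
  pos 4: 1110 XOR 1011 = 0101
  pos 5: 1010 XOR 1011 = 0001
  pos 8: 1011 XOR 1011 = 0000
Remainder = 001 (nonzero — an error is detected).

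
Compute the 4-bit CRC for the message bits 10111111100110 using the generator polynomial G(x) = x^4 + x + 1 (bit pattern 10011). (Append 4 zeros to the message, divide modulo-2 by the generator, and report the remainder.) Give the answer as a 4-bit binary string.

Append 4 zeros: 101111111001100000. Divide by 10011 (XOR where the leading bit is 1):
  pos 0: 10111 XOR 10011 = 00100
  pos 2: 10011 XOR 10011 = 00000
  pos 7: 11001 XOR 10011 = 01010
  pos 8: 10101 XOR 10011 = 00110
  pos 10: 11000 XOR 10011 = 01011
  pos 11: 10110 XOR 10011 = 00101
  pos 13: 10100 XOR 10011 = 00111
Remainder (last 4 bits) = 0111. This is the CRC / FCS.

0111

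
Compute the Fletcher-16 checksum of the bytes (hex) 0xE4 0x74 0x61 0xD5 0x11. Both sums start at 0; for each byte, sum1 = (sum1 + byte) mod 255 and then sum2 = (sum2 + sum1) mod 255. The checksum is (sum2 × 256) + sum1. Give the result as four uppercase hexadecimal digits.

Running sums (mod 255):
  after byte 0 (0xE4): sum1=228, sum2=228
  after byte 1 (0x74): sum1=89, sum2=62
  after byte 2 (0x61): sum1=186, sum2=248
  after byte 3 (0xD5): sum1=144, sum2=137
  after byte 4 (0x11): sum1=161, sum2=43
Checksum = sum2·256 + sum1 = 43·256 + 161 = 11169 = 0x2BA1.

2BA1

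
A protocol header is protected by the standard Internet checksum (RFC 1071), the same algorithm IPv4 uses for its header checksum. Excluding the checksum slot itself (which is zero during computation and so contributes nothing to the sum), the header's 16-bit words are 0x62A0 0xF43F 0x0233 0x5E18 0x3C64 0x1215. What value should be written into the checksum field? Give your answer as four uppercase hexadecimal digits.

FA5A

One's-complement addition (fold any carry out of bit 15 back into bit 0):
  0x62A0 + 0xF43F = 0x156DF → wrap carry → 0x56E0
  0x56E0 + 0x0233 = 0x05913
  0x5913 + 0x5E18 = 0x0B72B
  0xB72B + 0x3C64 = 0x0F38F
  0xF38F + 0x1215 = 0x105A4 → wrap carry → 0x05A5
One's-complement sum = 0x05A5.
Checksum = ~0x05A5 & 0xFFFF = 0xFA5A.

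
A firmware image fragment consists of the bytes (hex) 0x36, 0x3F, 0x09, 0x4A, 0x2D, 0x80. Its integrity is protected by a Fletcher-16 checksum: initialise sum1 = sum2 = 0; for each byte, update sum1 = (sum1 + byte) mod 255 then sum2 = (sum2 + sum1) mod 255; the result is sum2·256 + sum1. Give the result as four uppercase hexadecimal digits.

Running sums (mod 255):
  after byte 0 (0x36): sum1=54, sum2=54
  after byte 1 (0x3F): sum1=117, sum2=171
  after byte 2 (0x09): sum1=126, sum2=42
  after byte 3 (0x4A): sum1=200, sum2=242
  after byte 4 (0x2D): sum1=245, sum2=232
  after byte 5 (0x80): sum1=118, sum2=95
Checksum = sum2·256 + sum1 = 95·256 + 118 = 24438 = 0x5F76.

5F76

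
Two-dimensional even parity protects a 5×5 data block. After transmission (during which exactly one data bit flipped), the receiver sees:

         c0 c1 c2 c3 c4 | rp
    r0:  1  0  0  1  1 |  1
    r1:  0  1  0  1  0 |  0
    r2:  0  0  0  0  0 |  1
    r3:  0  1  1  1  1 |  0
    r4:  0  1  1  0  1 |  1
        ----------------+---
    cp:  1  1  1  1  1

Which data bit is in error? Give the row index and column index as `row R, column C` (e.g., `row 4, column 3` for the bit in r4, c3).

row 2, column 2

Recompute each row's even parity and compare to rp:
  r0: data parity 1, sent rp 1 → ok
  r1: data parity 0, sent rp 0 → ok
  r2: data parity 0, sent rp 1 → mismatch
  r3: data parity 0, sent rp 0 → ok
  r4: data parity 1, sent rp 1 → ok
Recompute each column's even parity and compare to cp:
  c0: data parity 1, sent cp 1 → ok
  c1: data parity 1, sent cp 1 → ok
  c2: data parity 0, sent cp 1 → mismatch
  c3: data parity 1, sent cp 1 → ok
  c4: data parity 1, sent cp 1 → ok
Exactly one row (r2) and one column (c2) fail → the flipped bit is at their intersection.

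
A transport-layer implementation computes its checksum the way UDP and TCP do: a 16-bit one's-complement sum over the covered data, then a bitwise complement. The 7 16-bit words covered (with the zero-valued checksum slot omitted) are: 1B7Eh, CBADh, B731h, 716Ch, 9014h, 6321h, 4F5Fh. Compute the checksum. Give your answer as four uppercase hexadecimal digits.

ADA0

One's-complement addition (fold any carry out of bit 15 back into bit 0):
  0x1B7E + 0xCBAD = 0x0E72B
  0xE72B + 0xB731 = 0x19E5C → wrap carry → 0x9E5D
  0x9E5D + 0x716C = 0x10FC9 → wrap carry → 0x0FCA
  0x0FCA + 0x9014 = 0x09FDE
  0x9FDE + 0x6321 = 0x102FF → wrap carry → 0x0300
  0x0300 + 0x4F5F = 0x0525F
One's-complement sum = 0x525F.
Checksum = ~0x525F & 0xFFFF = 0xADA0.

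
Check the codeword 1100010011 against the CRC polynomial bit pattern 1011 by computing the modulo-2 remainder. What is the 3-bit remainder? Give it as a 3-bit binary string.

Modulo-2 division of 1100010011 by 1011:
  pos 0: 1100 XOR 1011 = 0111
  pos 1: 1110 XOR 1011 = 0101
  pos 2: 1011 XOR 1011 = 0000
Remainder = 011 (nonzero — an error is detected).

011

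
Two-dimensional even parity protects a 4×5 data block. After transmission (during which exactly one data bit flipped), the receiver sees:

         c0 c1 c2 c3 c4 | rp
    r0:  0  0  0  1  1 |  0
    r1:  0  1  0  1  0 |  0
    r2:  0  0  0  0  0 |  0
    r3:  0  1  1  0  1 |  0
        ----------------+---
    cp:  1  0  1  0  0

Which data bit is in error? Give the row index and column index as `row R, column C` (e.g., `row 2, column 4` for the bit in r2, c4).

Recompute each row's even parity and compare to rp:
  r0: data parity 0, sent rp 0 → ok
  r1: data parity 0, sent rp 0 → ok
  r2: data parity 0, sent rp 0 → ok
  r3: data parity 1, sent rp 0 → mismatch
Recompute each column's even parity and compare to cp:
  c0: data parity 0, sent cp 1 → mismatch
  c1: data parity 0, sent cp 0 → ok
  c2: data parity 1, sent cp 1 → ok
  c3: data parity 0, sent cp 0 → ok
  c4: data parity 0, sent cp 0 → ok
Exactly one row (r3) and one column (c0) fail → the flipped bit is at their intersection.

row 3, column 0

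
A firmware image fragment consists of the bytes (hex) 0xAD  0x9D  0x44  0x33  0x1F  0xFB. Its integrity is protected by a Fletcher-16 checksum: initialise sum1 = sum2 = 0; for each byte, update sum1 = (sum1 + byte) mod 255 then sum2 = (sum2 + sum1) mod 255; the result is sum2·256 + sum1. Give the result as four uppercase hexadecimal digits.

0BDD

Running sums (mod 255):
  after byte 0 (0xAD): sum1=173, sum2=173
  after byte 1 (0x9D): sum1=75, sum2=248
  after byte 2 (0x44): sum1=143, sum2=136
  after byte 3 (0x33): sum1=194, sum2=75
  after byte 4 (0x1F): sum1=225, sum2=45
  after byte 5 (0xFB): sum1=221, sum2=11
Checksum = sum2·256 + sum1 = 11·256 + 221 = 3037 = 0x0BDD.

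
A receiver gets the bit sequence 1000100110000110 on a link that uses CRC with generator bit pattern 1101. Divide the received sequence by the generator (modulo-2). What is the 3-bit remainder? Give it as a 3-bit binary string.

Modulo-2 division of 1000100110000110 by 1101:
  pos 0: 1000 XOR 1101 = 0101
  pos 1: 1011 XOR 1101 = 0110
  pos 2: 1100 XOR 1101 = 0001
  pos 5: 1011 XOR 1101 = 0110
  pos 6: 1100 XOR 1101 = 0001
  pos 9: 1000 XOR 1101 = 0101
  pos 10: 1011 XOR 1101 = 0110
  pos 11: 1101 XOR 1101 = 0000
Remainder = 000 (zero — the frame passes the CRC check).

000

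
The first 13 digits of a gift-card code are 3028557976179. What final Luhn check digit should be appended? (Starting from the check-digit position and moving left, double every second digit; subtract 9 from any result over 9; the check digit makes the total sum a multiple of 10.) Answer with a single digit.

Partial digits right→left: 9 7 1 6 7 9 7 5 5 8 2 0 3
Double every second digit counting from the check-digit position (so the 1st, 3rd, 5th, ... of the partial from the right).
  doubled (with −9 where >9): 9 2 5 5 1 4 6 → sum 32
  kept as-is: 7 6 9 5 8 0 → sum 35
Total = 32 + 35 = 67.
Check digit = (10 − (67 mod 10)) mod 10 = 3.

3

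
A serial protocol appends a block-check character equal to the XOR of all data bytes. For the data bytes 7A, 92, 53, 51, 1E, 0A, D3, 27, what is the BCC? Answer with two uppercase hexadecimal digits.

0A

XOR the bytes together:
  start with 0x7A
  0x7A ⊕ 0x92 = 0xE8
  0xE8 ⊕ 0x53 = 0xBB
  0xBB ⊕ 0x51 = 0xEA
  0xEA ⊕ 0x1E = 0xF4
  0xF4 ⊕ 0x0A = 0xFE
  0xFE ⊕ 0xD3 = 0x2D
  0x2D ⊕ 0x27 = 0x0A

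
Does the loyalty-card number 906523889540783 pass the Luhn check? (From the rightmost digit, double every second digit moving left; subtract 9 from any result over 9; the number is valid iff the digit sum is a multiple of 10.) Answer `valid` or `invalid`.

valid

From the right, keep odd positions and double even positions (subtract 9 from any doubled value over 9):
  doubled (positions 2,4,...): 7 0 1 7 6 1 0 → sum 22
  kept (positions 1,3,...): 3 7 4 9 8 2 6 9 → sum 48
Total = 70.
70 mod 10 = 0, so the number is valid.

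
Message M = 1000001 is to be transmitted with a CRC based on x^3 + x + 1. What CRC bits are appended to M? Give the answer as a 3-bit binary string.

Append 3 zeros: 1000001000. Divide by 1011 (XOR where the leading bit is 1):
  pos 0: 1000 XOR 1011 = 0011
  pos 2: 1100 XOR 1011 = 0111
  pos 3: 1111 XOR 1011 = 0100
  pos 4: 1000 XOR 1011 = 0011
  pos 6: 1100 XOR 1011 = 0111
Remainder (last 3 bits) = 111. This is the CRC / FCS.

111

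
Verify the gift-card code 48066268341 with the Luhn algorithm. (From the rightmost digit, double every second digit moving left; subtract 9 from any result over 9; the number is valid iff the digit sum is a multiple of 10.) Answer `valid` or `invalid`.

From the right, keep odd positions and double even positions (subtract 9 from any doubled value over 9):
  doubled (positions 2,4,...): 8 7 4 3 7 → sum 29
  kept (positions 1,3,...): 1 3 6 6 0 4 → sum 20
Total = 49.
49 mod 10 = 9, so the number is invalid.

invalid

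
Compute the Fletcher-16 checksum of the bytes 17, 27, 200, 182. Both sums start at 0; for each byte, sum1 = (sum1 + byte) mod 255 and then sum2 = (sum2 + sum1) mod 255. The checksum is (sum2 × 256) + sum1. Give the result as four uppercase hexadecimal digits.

DDAB

Running sums (mod 255):
  after byte 0 (17): sum1=17, sum2=17
  after byte 1 (27): sum1=44, sum2=61
  after byte 2 (200): sum1=244, sum2=50
  after byte 3 (182): sum1=171, sum2=221
Checksum = sum2·256 + sum1 = 221·256 + 171 = 56747 = 0xDDAB.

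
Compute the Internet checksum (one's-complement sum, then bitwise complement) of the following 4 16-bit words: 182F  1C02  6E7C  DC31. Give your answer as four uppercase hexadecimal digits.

8120

One's-complement addition (fold any carry out of bit 15 back into bit 0):
  0x182F + 0x1C02 = 0x03431
  0x3431 + 0x6E7C = 0x0A2AD
  0xA2AD + 0xDC31 = 0x17EDE → wrap carry → 0x7EDF
One's-complement sum = 0x7EDF.
Checksum = ~0x7EDF & 0xFFFF = 0x8120.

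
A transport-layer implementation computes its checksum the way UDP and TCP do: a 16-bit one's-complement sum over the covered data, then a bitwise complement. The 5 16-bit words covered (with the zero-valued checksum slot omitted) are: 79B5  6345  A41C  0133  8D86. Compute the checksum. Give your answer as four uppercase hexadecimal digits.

One's-complement addition (fold any carry out of bit 15 back into bit 0):
  0x79B5 + 0x6345 = 0x0DCFA
  0xDCFA + 0xA41C = 0x18116 → wrap carry → 0x8117
  0x8117 + 0x0133 = 0x0824A
  0x824A + 0x8D86 = 0x10FD0 → wrap carry → 0x0FD1
One's-complement sum = 0x0FD1.
Checksum = ~0x0FD1 & 0xFFFF = 0xF02E.

F02E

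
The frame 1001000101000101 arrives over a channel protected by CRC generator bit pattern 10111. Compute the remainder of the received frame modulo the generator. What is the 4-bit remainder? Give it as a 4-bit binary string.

Modulo-2 division of 1001000101000101 by 10111:
  pos 0: 10010 XOR 10111 = 00101
  pos 2: 10100 XOR 10111 = 00011
  pos 5: 11101 XOR 10111 = 01010
  pos 6: 10100 XOR 10111 = 00011
  pos 9: 11001 XOR 10111 = 01110
  pos 10: 11100 XOR 10111 = 01011
  pos 11: 10111 XOR 10111 = 00000
Remainder = 0000 (zero — the frame passes the CRC check).

0000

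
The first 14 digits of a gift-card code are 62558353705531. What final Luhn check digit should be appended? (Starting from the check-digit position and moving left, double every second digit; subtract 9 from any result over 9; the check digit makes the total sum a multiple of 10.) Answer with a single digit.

Partial digits right→left: 1 3 5 5 0 7 3 5 3 8 5 5 2 6
Double every second digit counting from the check-digit position (so the 1st, 3rd, 5th, ... of the partial from the right).
  doubled (with −9 where >9): 2 1 0 6 6 1 4 → sum 20
  kept as-is: 3 5 7 5 8 5 6 → sum 39
Total = 20 + 39 = 59.
Check digit = (10 − (59 mod 10)) mod 10 = 1.

1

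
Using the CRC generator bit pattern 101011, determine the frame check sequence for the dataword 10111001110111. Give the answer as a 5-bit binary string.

Append 5 zeros: 1011100111011100000. Divide by 101011 (XOR where the leading bit is 1):
  pos 0: 101110 XOR 101011 = 000101
  pos 3: 101011 XOR 101011 = 000000
  pos 9: 101110 XOR 101011 = 000101
  pos 12: 101000 XOR 101011 = 000011
Remainder (last 5 bits) = 00110. This is the CRC / FCS.

00110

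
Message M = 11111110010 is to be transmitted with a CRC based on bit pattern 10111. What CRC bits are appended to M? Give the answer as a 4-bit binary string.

0011

Append 4 zeros: 111111100100000. Divide by 10111 (XOR where the leading bit is 1):
  pos 0: 11111 XOR 10111 = 01000
  pos 1: 10001 XOR 10111 = 00110
  pos 3: 11010 XOR 10111 = 01101
  pos 4: 11010 XOR 10111 = 01101
  pos 5: 11011 XOR 10111 = 01100
  pos 6: 11000 XOR 10111 = 01111
  pos 7: 11110 XOR 10111 = 01001
  pos 8: 10010 XOR 10111 = 00101
  pos 10: 10100 XOR 10111 = 00011
Remainder (last 4 bits) = 0011. This is the CRC / FCS.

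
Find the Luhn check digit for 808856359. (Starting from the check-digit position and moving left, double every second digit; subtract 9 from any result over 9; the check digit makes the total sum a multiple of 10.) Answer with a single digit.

Partial digits right→left: 9 5 3 6 5 8 8 0 8
Double every second digit counting from the check-digit position (so the 1st, 3rd, 5th, ... of the partial from the right).
  doubled (with −9 where >9): 9 6 1 7 7 → sum 30
  kept as-is: 5 6 8 0 → sum 19
Total = 30 + 19 = 49.
Check digit = (10 − (49 mod 10)) mod 10 = 1.

1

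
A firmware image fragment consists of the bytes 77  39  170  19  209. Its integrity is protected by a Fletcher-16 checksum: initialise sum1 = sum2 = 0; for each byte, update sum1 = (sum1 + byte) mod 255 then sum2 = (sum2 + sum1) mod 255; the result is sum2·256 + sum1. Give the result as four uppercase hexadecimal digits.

Running sums (mod 255):
  after byte 0 (77): sum1=77, sum2=77
  after byte 1 (39): sum1=116, sum2=193
  after byte 2 (170): sum1=31, sum2=224
  after byte 3 (19): sum1=50, sum2=19
  after byte 4 (209): sum1=4, sum2=23
Checksum = sum2·256 + sum1 = 23·256 + 4 = 5892 = 0x1704.

1704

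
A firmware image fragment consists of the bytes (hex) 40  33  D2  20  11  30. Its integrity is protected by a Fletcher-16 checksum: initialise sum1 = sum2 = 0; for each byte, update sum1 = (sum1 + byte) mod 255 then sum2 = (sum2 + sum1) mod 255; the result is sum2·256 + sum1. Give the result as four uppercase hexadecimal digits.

Running sums (mod 255):
  after byte 0 (40): sum1=64, sum2=64
  after byte 1 (33): sum1=115, sum2=179
  after byte 2 (D2): sum1=70, sum2=249
  after byte 3 (20): sum1=102, sum2=96
  after byte 4 (11): sum1=119, sum2=215
  after byte 5 (30): sum1=167, sum2=127
Checksum = sum2·256 + sum1 = 127·256 + 167 = 32679 = 0x7FA7.

7FA7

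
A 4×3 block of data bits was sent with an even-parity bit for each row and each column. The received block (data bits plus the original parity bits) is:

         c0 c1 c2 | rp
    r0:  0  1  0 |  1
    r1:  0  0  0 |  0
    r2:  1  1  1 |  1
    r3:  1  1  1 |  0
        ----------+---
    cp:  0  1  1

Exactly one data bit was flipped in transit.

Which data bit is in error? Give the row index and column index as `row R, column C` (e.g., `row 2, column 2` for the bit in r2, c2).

row 3, column 2

Recompute each row's even parity and compare to rp:
  r0: data parity 1, sent rp 1 → ok
  r1: data parity 0, sent rp 0 → ok
  r2: data parity 1, sent rp 1 → ok
  r3: data parity 1, sent rp 0 → mismatch
Recompute each column's even parity and compare to cp:
  c0: data parity 0, sent cp 0 → ok
  c1: data parity 1, sent cp 1 → ok
  c2: data parity 0, sent cp 1 → mismatch
Exactly one row (r3) and one column (c2) fail → the flipped bit is at their intersection.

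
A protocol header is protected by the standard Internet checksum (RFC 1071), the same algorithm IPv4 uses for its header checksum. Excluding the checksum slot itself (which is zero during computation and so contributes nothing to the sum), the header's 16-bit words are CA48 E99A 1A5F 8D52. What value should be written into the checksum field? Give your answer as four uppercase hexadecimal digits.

One's-complement addition (fold any carry out of bit 15 back into bit 0):
  0xCA48 + 0xE99A = 0x1B3E2 → wrap carry → 0xB3E3
  0xB3E3 + 0x1A5F = 0x0CE42
  0xCE42 + 0x8D52 = 0x15B94 → wrap carry → 0x5B95
One's-complement sum = 0x5B95.
Checksum = ~0x5B95 & 0xFFFF = 0xA46A.

A46A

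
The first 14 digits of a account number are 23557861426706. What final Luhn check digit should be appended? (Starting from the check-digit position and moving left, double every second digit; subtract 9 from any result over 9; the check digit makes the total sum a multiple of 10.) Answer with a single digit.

2

Partial digits right→left: 6 0 7 6 2 4 1 6 8 7 5 5 3 2
Double every second digit counting from the check-digit position (so the 1st, 3rd, 5th, ... of the partial from the right).
  doubled (with −9 where >9): 3 5 4 2 7 1 6 → sum 28
  kept as-is: 0 6 4 6 7 5 2 → sum 30
Total = 28 + 30 = 58.
Check digit = (10 − (58 mod 10)) mod 10 = 2.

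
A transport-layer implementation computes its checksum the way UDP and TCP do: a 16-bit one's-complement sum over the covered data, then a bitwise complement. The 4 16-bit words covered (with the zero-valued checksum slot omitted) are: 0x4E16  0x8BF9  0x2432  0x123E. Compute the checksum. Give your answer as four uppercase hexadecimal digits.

One's-complement addition (fold any carry out of bit 15 back into bit 0):
  0x4E16 + 0x8BF9 = 0x0DA0F
  0xDA0F + 0x2432 = 0x0FE41
  0xFE41 + 0x123E = 0x1107F → wrap carry → 0x1080
One's-complement sum = 0x1080.
Checksum = ~0x1080 & 0xFFFF = 0xEF7F.

EF7F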